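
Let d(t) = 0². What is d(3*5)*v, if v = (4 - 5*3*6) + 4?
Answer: 0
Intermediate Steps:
d(t) = 0
v = -82 (v = (4 - 15*6) + 4 = (4 - 90) + 4 = -86 + 4 = -82)
d(3*5)*v = 0*(-82) = 0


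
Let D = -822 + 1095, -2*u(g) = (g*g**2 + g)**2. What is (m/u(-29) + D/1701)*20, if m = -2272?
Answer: 38757357380/12073834161 ≈ 3.2100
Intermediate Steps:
u(g) = -(g + g**3)**2/2 (u(g) = -(g*g**2 + g)**2/2 = -(g**3 + g)**2/2 = -(g + g**3)**2/2)
D = 273
(m/u(-29) + D/1701)*20 = (-2272*(-2/(841*(1 + (-29)**2)**2)) + 273/1701)*20 = (-2272*(-2/(841*(1 + 841)**2)) + 273*(1/1701))*20 = (-2272/((-1/2*841*842**2)) + 13/81)*20 = (-2272/((-1/2*841*708964)) + 13/81)*20 = (-2272/(-298119362) + 13/81)*20 = (-2272*(-1/298119362) + 13/81)*20 = (1136/149059681 + 13/81)*20 = (1937867869/12073834161)*20 = 38757357380/12073834161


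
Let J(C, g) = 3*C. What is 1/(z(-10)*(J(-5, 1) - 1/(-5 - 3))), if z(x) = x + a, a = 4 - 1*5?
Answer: 8/1309 ≈ 0.0061115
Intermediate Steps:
a = -1 (a = 4 - 5 = -1)
z(x) = -1 + x (z(x) = x - 1 = -1 + x)
1/(z(-10)*(J(-5, 1) - 1/(-5 - 3))) = 1/((-1 - 10)*(3*(-5) - 1/(-5 - 3))) = 1/(-11*(-15 - 1/(-8))) = 1/(-11*(-15 - 1*(-1/8))) = 1/(-11*(-15 + 1/8)) = 1/(-11*(-119/8)) = 1/(1309/8) = 8/1309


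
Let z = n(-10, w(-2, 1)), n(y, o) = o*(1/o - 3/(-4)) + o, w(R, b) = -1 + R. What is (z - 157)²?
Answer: 416025/16 ≈ 26002.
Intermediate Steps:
n(y, o) = o + o*(¾ + 1/o) (n(y, o) = o*(1/o - 3*(-¼)) + o = o*(1/o + ¾) + o = o*(¾ + 1/o) + o = o + o*(¾ + 1/o))
z = -17/4 (z = 1 + 7*(-1 - 2)/4 = 1 + (7/4)*(-3) = 1 - 21/4 = -17/4 ≈ -4.2500)
(z - 157)² = (-17/4 - 157)² = (-645/4)² = 416025/16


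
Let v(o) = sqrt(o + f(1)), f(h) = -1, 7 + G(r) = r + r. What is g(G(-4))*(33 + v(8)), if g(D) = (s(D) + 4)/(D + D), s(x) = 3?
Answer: -77/10 - 7*sqrt(7)/30 ≈ -8.3173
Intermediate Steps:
G(r) = -7 + 2*r (G(r) = -7 + (r + r) = -7 + 2*r)
v(o) = sqrt(-1 + o) (v(o) = sqrt(o - 1) = sqrt(-1 + o))
g(D) = 7/(2*D) (g(D) = (3 + 4)/(D + D) = 7/((2*D)) = 7*(1/(2*D)) = 7/(2*D))
g(G(-4))*(33 + v(8)) = (7/(2*(-7 + 2*(-4))))*(33 + sqrt(-1 + 8)) = (7/(2*(-7 - 8)))*(33 + sqrt(7)) = ((7/2)/(-15))*(33 + sqrt(7)) = ((7/2)*(-1/15))*(33 + sqrt(7)) = -7*(33 + sqrt(7))/30 = -77/10 - 7*sqrt(7)/30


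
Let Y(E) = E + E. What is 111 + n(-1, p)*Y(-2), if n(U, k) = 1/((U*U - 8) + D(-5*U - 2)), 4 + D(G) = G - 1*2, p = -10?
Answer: 557/5 ≈ 111.40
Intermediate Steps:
Y(E) = 2*E
D(G) = -6 + G (D(G) = -4 + (G - 1*2) = -4 + (G - 2) = -4 + (-2 + G) = -6 + G)
n(U, k) = 1/(-16 + U² - 5*U) (n(U, k) = 1/((U*U - 8) + (-6 + (-5*U - 2))) = 1/((U² - 8) + (-6 + (-2 - 5*U))) = 1/((-8 + U²) + (-8 - 5*U)) = 1/(-16 + U² - 5*U))
111 + n(-1, p)*Y(-2) = 111 + (2*(-2))/(-16 + (-1)² - 5*(-1)) = 111 - 4/(-16 + 1 + 5) = 111 - 4/(-10) = 111 - ⅒*(-4) = 111 + ⅖ = 557/5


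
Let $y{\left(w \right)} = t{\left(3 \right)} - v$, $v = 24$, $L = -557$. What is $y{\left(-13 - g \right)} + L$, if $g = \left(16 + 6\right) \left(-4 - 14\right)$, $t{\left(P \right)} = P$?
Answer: $-578$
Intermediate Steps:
$g = -396$ ($g = 22 \left(-18\right) = -396$)
$y{\left(w \right)} = -21$ ($y{\left(w \right)} = 3 - 24 = -21$)
$y{\left(-13 - g \right)} + L = -21 - 557 = -578$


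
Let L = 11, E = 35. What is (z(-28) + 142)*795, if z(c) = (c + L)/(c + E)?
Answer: 776715/7 ≈ 1.1096e+5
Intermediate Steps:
z(c) = (11 + c)/(35 + c) (z(c) = (c + 11)/(c + 35) = (11 + c)/(35 + c))
(z(-28) + 142)*795 = ((11 - 28)/(35 - 28) + 142)*795 = (-17/7 + 142)*795 = (977/7)*795 = 776715/7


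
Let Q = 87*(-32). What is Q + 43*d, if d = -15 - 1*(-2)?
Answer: -3343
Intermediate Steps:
d = -13 (d = -15 + 2 = -13)
Q = -2784
Q + 43*d = -2784 + 43*(-13) = -2784 - 559 = -3343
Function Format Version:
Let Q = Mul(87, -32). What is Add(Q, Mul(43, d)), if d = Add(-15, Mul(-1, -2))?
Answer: -3343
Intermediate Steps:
d = -13 (d = Add(-15, 2) = -13)
Q = -2784
Add(Q, Mul(43, d)) = Add(-2784, Mul(43, -13)) = Add(-2784, -559) = -3343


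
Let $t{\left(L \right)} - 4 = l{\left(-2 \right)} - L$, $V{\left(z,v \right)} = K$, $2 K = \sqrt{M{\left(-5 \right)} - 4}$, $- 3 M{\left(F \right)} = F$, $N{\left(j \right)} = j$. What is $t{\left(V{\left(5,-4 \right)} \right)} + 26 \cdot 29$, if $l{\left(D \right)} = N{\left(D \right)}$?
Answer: $756 - \frac{i \sqrt{21}}{6} \approx 756.0 - 0.76376 i$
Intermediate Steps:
$l{\left(D \right)} = D$
$M{\left(F \right)} = - \frac{F}{3}$
$K = \frac{i \sqrt{21}}{6}$ ($K = \frac{\sqrt{\left(- \frac{1}{3}\right) \left(-5\right) - 4}}{2} = \frac{\sqrt{\frac{5}{3} - 4}}{2} = \frac{\sqrt{- \frac{7}{3}}}{2} = \frac{\frac{1}{3} i \sqrt{21}}{2} = \frac{i \sqrt{21}}{6} \approx 0.76376 i$)
$V{\left(z,v \right)} = \frac{i \sqrt{21}}{6}$
$t{\left(L \right)} = 2 - L$ ($t{\left(L \right)} = 4 - \left(2 + L\right) = 2 - L$)
$t{\left(V{\left(5,-4 \right)} \right)} + 26 \cdot 29 = \left(2 - \frac{i \sqrt{21}}{6}\right) + 26 \cdot 29 = \left(2 - \frac{i \sqrt{21}}{6}\right) + 754 = 756 - \frac{i \sqrt{21}}{6}$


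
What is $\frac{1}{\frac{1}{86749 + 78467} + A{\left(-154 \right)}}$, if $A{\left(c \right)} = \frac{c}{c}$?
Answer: $\frac{165216}{165217} \approx 0.99999$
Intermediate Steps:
$A{\left(c \right)} = 1$
$\frac{1}{\frac{1}{86749 + 78467} + A{\left(-154 \right)}} = \frac{1}{\frac{1}{86749 + 78467} + 1} = \frac{1}{\frac{1}{165216} + 1} = \frac{1}{\frac{165217}{165216}} = \frac{165216}{165217}$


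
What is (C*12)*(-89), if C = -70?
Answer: 74760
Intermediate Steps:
(C*12)*(-89) = -70*12*(-89) = -840*(-89) = 74760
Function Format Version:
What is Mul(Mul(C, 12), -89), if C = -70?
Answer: 74760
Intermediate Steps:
Mul(Mul(C, 12), -89) = Mul(Mul(-70, 12), -89) = Mul(-840, -89) = 74760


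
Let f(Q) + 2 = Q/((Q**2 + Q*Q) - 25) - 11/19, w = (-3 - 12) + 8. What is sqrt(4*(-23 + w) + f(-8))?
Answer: 3*I*sqrt(52195147)/1957 ≈ 11.075*I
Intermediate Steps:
w = -7 (w = -15 + 8 = -7)
f(Q) = -49/19 + Q/(-25 + 2*Q**2) (f(Q) = -2 + (Q/((Q**2 + Q*Q) - 25) - 11/19) = -2 + (Q/((Q**2 + Q**2) - 25) - 11*1/19) = -2 + (Q/(2*Q**2 - 25) - 11/19) = -2 + (Q/(-25 + 2*Q**2) - 11/19) = -2 + (-11/19 + Q/(-25 + 2*Q**2)) = -49/19 + Q/(-25 + 2*Q**2))
sqrt(4*(-23 + w) + f(-8)) = sqrt(4*(-23 - 7) + (1225 - 98*(-8)**2 + 19*(-8))/(19*(-25 + 2*(-8)**2))) = sqrt(4*(-30) + (1225 - 98*64 - 152)/(19*(-25 + 2*64))) = sqrt(-120 + (1225 - 6272 - 152)/(19*(-25 + 128))) = sqrt(-120 + (1/19)*(-5199)/103) = sqrt(-120 + (1/19)*(1/103)*(-5199)) = sqrt(-120 - 5199/1957) = sqrt(-240039/1957) = 3*I*sqrt(52195147)/1957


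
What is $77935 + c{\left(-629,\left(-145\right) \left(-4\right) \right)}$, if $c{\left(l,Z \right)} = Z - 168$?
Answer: $78347$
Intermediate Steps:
$c{\left(l,Z \right)} = -168 + Z$ ($c{\left(l,Z \right)} = Z - 168 = -168 + Z$)
$77935 + c{\left(-629,\left(-145\right) \left(-4\right) \right)} = 77935 - -412 = 77935 + \left(-168 + 580\right) = 77935 + 412 = 78347$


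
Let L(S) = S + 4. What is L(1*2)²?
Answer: 36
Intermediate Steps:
L(S) = 4 + S
L(1*2)² = (4 + 1*2)² = (4 + 2)² = 6² = 36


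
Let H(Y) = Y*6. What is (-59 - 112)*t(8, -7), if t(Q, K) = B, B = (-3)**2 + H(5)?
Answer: -6669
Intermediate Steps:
H(Y) = 6*Y
B = 39 (B = (-3)**2 + 6*5 = 9 + 30 = 39)
t(Q, K) = 39
(-59 - 112)*t(8, -7) = (-59 - 112)*39 = -171*39 = -6669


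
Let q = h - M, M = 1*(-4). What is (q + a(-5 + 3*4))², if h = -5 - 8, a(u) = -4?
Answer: 169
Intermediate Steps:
M = -4
h = -13
q = -9 (q = -13 - 1*(-4) = -13 + 4 = -9)
(q + a(-5 + 3*4))² = (-9 - 4)² = (-13)² = 169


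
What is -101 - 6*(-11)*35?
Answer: 2209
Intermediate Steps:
-101 - 6*(-11)*35 = -101 + 66*35 = -101 + 2310 = 2209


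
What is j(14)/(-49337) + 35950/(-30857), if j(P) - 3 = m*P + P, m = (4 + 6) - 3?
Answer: -1777213705/1522391809 ≈ -1.1674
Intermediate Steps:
m = 7 (m = 10 - 3 = 7)
j(P) = 3 + 8*P (j(P) = 3 + (7*P + P) = 3 + 8*P)
j(14)/(-49337) + 35950/(-30857) = (3 + 8*14)/(-49337) + 35950/(-30857) = (3 + 112)*(-1/49337) + 35950*(-1/30857) = 115*(-1/49337) - 35950/30857 = -115/49337 - 35950/30857 = -1777213705/1522391809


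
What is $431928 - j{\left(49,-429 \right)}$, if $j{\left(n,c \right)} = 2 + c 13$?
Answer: $437503$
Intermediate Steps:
$j{\left(n,c \right)} = 2 + 13 c$
$431928 - j{\left(49,-429 \right)} = 431928 - \left(2 + 13 \left(-429\right)\right) = 431928 - \left(2 - 5577\right) = 431928 - -5575 = 431928 + 5575 = 437503$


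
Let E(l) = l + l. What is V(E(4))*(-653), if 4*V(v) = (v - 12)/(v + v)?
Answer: 653/16 ≈ 40.813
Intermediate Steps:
E(l) = 2*l
V(v) = (-12 + v)/(8*v) (V(v) = ((v - 12)/(v + v))/4 = ((-12 + v)/((2*v)))/4 = ((-12 + v)*(1/(2*v)))/4 = ((-12 + v)/(2*v))/4 = (-12 + v)/(8*v))
V(E(4))*(-653) = ((-12 + 2*4)/(8*((2*4))))*(-653) = ((⅛)*(-12 + 8)/8)*(-653) = ((⅛)*(⅛)*(-4))*(-653) = -1/16*(-653) = 653/16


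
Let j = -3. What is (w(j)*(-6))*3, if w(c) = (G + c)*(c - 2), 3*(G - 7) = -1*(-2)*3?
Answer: 540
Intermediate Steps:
G = 9 (G = 7 + (-1*(-2)*3)/3 = 7 + (2*3)/3 = 7 + (⅓)*6 = 7 + 2 = 9)
w(c) = (-2 + c)*(9 + c) (w(c) = (9 + c)*(c - 2) = (9 + c)*(-2 + c) = (-2 + c)*(9 + c))
(w(j)*(-6))*3 = ((-18 + (-3)² + 7*(-3))*(-6))*3 = ((-18 + 9 - 21)*(-6))*3 = -30*(-6)*3 = 180*3 = 540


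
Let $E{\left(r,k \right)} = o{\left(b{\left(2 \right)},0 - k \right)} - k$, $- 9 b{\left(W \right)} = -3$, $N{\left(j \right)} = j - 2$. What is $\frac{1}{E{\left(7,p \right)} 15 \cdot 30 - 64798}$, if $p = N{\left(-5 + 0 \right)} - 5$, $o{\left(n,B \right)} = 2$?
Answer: $- \frac{1}{58498} \approx -1.7095 \cdot 10^{-5}$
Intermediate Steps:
$N{\left(j \right)} = -2 + j$ ($N{\left(j \right)} = j - 2 = -2 + j$)
$b{\left(W \right)} = \frac{1}{3}$ ($b{\left(W \right)} = \left(- \frac{1}{9}\right) \left(-3\right) = \frac{1}{3}$)
$p = -12$ ($p = \left(-2 + \left(-5 + 0\right)\right) - 5 = \left(-2 - 5\right) - 5 = -7 - 5 = -12$)
$E{\left(r,k \right)} = 2 - k$
$\frac{1}{E{\left(7,p \right)} 15 \cdot 30 - 64798} = \frac{1}{\left(2 - -12\right) 15 \cdot 30 - 64798} = \frac{1}{\left(2 + 12\right) 15 \cdot 30 - 64798} = \frac{1}{14 \cdot 15 \cdot 30 - 64798} = \frac{1}{210 \cdot 30 - 64798} = \frac{1}{6300 - 64798} = \frac{1}{-58498} = - \frac{1}{58498}$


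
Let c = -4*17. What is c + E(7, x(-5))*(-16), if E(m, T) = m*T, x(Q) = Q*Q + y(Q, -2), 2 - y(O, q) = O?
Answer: -3652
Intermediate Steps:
y(O, q) = 2 - O
x(Q) = 2 + Q**2 - Q (x(Q) = Q*Q + (2 - Q) = Q**2 + (2 - Q) = 2 + Q**2 - Q)
E(m, T) = T*m
c = -68
c + E(7, x(-5))*(-16) = -68 + ((2 + (-5)**2 - 1*(-5))*7)*(-16) = -68 + ((2 + 25 + 5)*7)*(-16) = -68 + (32*7)*(-16) = -68 + 224*(-16) = -68 - 3584 = -3652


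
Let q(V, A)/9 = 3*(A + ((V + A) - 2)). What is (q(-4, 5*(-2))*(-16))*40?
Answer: 449280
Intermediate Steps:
q(V, A) = -54 + 27*V + 54*A (q(V, A) = 9*(3*(A + ((V + A) - 2))) = 9*(3*(A + ((A + V) - 2))) = 9*(3*(A + (-2 + A + V))) = 9*(3*(-2 + V + 2*A)) = 9*(-6 + 3*V + 6*A) = -54 + 27*V + 54*A)
(q(-4, 5*(-2))*(-16))*40 = ((-54 + 27*(-4) + 54*(5*(-2)))*(-16))*40 = ((-54 - 108 + 54*(-10))*(-16))*40 = ((-54 - 108 - 540)*(-16))*40 = -702*(-16)*40 = 11232*40 = 449280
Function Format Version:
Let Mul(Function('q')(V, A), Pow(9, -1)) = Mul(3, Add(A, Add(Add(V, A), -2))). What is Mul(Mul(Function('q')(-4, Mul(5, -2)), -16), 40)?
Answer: 449280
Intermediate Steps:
Function('q')(V, A) = Add(-54, Mul(27, V), Mul(54, A)) (Function('q')(V, A) = Mul(9, Mul(3, Add(A, Add(Add(V, A), -2)))) = Mul(9, Mul(3, Add(A, Add(Add(A, V), -2)))) = Mul(9, Mul(3, Add(A, Add(-2, A, V)))) = Mul(9, Mul(3, Add(-2, V, Mul(2, A)))) = Mul(9, Add(-6, Mul(3, V), Mul(6, A))) = Add(-54, Mul(27, V), Mul(54, A)))
Mul(Mul(Function('q')(-4, Mul(5, -2)), -16), 40) = Mul(Mul(Add(-54, Mul(27, -4), Mul(54, Mul(5, -2))), -16), 40) = Mul(Mul(Add(-54, -108, Mul(54, -10)), -16), 40) = Mul(Mul(Add(-54, -108, -540), -16), 40) = Mul(Mul(-702, -16), 40) = Mul(11232, 40) = 449280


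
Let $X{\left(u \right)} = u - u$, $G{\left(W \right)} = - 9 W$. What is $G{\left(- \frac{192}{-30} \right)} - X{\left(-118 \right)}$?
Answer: $- \frac{288}{5} \approx -57.6$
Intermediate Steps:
$X{\left(u \right)} = 0$
$G{\left(- \frac{192}{-30} \right)} - X{\left(-118 \right)} = - 9 \left(- \frac{192}{-30}\right) - 0 = - 9 \left(\left(-192\right) \left(- \frac{1}{30}\right)\right) + 0 = \left(-9\right) \frac{32}{5} + 0 = - \frac{288}{5} + 0 = - \frac{288}{5}$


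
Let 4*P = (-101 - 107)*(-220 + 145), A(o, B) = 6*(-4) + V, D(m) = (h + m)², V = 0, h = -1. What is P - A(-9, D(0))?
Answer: 3924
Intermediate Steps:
D(m) = (-1 + m)²
A(o, B) = -24 (A(o, B) = 6*(-4) + 0 = -24 + 0 = -24)
P = 3900 (P = ((-101 - 107)*(-220 + 145))/4 = (-208*(-75))/4 = (¼)*15600 = 3900)
P - A(-9, D(0)) = 3900 - 1*(-24) = 3900 + 24 = 3924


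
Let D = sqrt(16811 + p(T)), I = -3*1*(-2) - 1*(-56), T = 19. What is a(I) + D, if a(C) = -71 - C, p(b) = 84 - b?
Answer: -133 + 2*sqrt(4219) ≈ -3.0923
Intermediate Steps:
I = 62 (I = -3*(-2) + 56 = 6 + 56 = 62)
D = 2*sqrt(4219) (D = sqrt(16811 + (84 - 1*19)) = sqrt(16811 + (84 - 19)) = sqrt(16811 + 65) = sqrt(16876) = 2*sqrt(4219) ≈ 129.91)
a(I) + D = (-71 - 1*62) + 2*sqrt(4219) = (-71 - 62) + 2*sqrt(4219) = -133 + 2*sqrt(4219)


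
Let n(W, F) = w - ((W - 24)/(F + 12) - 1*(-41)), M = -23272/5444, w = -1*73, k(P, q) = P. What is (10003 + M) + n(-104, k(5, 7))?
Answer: 228877095/23137 ≈ 9892.3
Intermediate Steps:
w = -73
M = -5818/1361 (M = -23272*1/5444 = -5818/1361 ≈ -4.2748)
n(W, F) = -114 - (-24 + W)/(12 + F) (n(W, F) = -73 - ((W - 24)/(F + 12) - 1*(-41)) = -73 - ((-24 + W)/(12 + F) + 41) = -73 - (41 + (-24 + W)/(12 + F)) = -73 + (-41 - (-24 + W)/(12 + F)) = -114 - (-24 + W)/(12 + F))
(10003 + M) + n(-104, k(5, 7)) = (10003 - 5818/1361) + (-1344 - 1*(-104) - 114*5)/(12 + 5) = 13608265/1361 + (-1344 + 104 - 570)/17 = 13608265/1361 + (1/17)*(-1810) = 13608265/1361 - 1810/17 = 228877095/23137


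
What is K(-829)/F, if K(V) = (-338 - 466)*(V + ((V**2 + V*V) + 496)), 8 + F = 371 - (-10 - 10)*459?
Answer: -368271932/3181 ≈ -1.1577e+5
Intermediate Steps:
F = 9543 (F = -8 + (371 - (-10 - 10)*459) = -8 + (371 - 1*(-20)*459) = -8 + (371 + 20*459) = -8 + (371 + 9180) = -8 + 9551 = 9543)
K(V) = -398784 - 1608*V**2 - 804*V (K(V) = -804*(V + ((V**2 + V**2) + 496)) = -804*(V + (2*V**2 + 496)) = -804*(V + (496 + 2*V**2)) = -804*(496 + V + 2*V**2) = -398784 - 1608*V**2 - 804*V)
K(-829)/F = (-398784 - 1608*(-829)**2 - 804*(-829))/9543 = (-398784 - 1608*687241 + 666516)*(1/9543) = (-398784 - 1105083528 + 666516)*(1/9543) = -1104815796*1/9543 = -368271932/3181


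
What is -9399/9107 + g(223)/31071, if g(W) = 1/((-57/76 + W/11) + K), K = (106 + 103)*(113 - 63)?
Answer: -134529162880103/130349727630423 ≈ -1.0321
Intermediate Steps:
K = 10450 (K = 209*50 = 10450)
g(W) = 1/(41797/4 + W/11) (g(W) = 1/((-57/76 + W/11) + 10450) = 1/((-57*1/76 + W*(1/11)) + 10450) = 1/((-¾ + W/11) + 10450) = 1/(41797/4 + W/11))
-9399/9107 + g(223)/31071 = -9399/9107 + (44/(459767 + 4*223))/31071 = -9399*1/9107 + (44/(459767 + 892))*(1/31071) = -9399/9107 + (44/460659)*(1/31071) = -9399/9107 + 44/14313135789 = -134529162880103/130349727630423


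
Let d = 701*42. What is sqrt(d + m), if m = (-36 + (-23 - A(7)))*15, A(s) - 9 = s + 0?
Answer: sqrt(28317) ≈ 168.28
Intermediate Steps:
d = 29442
A(s) = 9 + s (A(s) = 9 + (s + 0) = 9 + s)
m = -1125 (m = (-36 + (-23 - (9 + 7)))*15 = (-36 + (-23 - 1*16))*15 = (-36 + (-23 - 16))*15 = (-36 - 39)*15 = -75*15 = -1125)
sqrt(d + m) = sqrt(29442 - 1125) = sqrt(28317)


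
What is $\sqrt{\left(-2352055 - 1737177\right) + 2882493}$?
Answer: $i \sqrt{1206739} \approx 1098.5 i$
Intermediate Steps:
$\sqrt{\left(-2352055 - 1737177\right) + 2882493} = \sqrt{-4089232 + 2882493} = \sqrt{-1206739} = i \sqrt{1206739}$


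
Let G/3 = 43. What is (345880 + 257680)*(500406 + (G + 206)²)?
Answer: 369759566360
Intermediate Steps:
G = 129 (G = 3*43 = 129)
(345880 + 257680)*(500406 + (G + 206)²) = (345880 + 257680)*(500406 + (129 + 206)²) = 603560*(500406 + 335²) = 603560*(500406 + 112225) = 603560*612631 = 369759566360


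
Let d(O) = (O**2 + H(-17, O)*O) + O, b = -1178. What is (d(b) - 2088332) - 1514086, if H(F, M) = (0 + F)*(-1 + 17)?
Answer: -1895496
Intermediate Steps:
H(F, M) = 16*F (H(F, M) = F*16 = 16*F)
d(O) = O**2 - 271*O (d(O) = (O**2 + (16*(-17))*O) + O = (O**2 - 272*O) + O = O**2 - 271*O)
(d(b) - 2088332) - 1514086 = (-1178*(-271 - 1178) - 2088332) - 1514086 = (-1178*(-1449) - 2088332) - 1514086 = (1706922 - 2088332) - 1514086 = -381410 - 1514086 = -1895496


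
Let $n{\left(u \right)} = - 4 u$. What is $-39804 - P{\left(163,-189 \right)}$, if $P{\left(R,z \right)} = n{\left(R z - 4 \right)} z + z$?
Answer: $23253501$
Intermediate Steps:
$P{\left(R,z \right)} = z + z \left(16 - 4 R z\right)$ ($P{\left(R,z \right)} = - 4 \left(R z - 4\right) z + z = - 4 \left(-4 + R z\right) z + z = \left(16 - 4 R z\right) z + z = z \left(16 - 4 R z\right) + z = z + z \left(16 - 4 R z\right)$)
$-39804 - P{\left(163,-189 \right)} = -39804 - - 189 \left(17 - 652 \left(-189\right)\right) = -39804 - - 189 \left(17 + 123228\right) = -39804 - \left(-189\right) 123245 = -39804 - -23293305 = -39804 + 23293305 = 23253501$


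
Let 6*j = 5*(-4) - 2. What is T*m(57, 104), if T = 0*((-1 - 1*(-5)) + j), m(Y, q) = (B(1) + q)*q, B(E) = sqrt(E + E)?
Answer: 0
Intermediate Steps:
B(E) = sqrt(2)*sqrt(E) (B(E) = sqrt(2*E) = sqrt(2)*sqrt(E))
j = -11/3 (j = (5*(-4) - 2)/6 = (-20 - 2)/6 = (1/6)*(-22) = -11/3 ≈ -3.6667)
m(Y, q) = q*(q + sqrt(2)) (m(Y, q) = (sqrt(2)*sqrt(1) + q)*q = (sqrt(2)*1 + q)*q = (sqrt(2) + q)*q = (q + sqrt(2))*q = q*(q + sqrt(2)))
T = 0 (T = 0*((-1 - 1*(-5)) - 11/3) = 0*((-1 + 5) - 11/3) = 0*(4 - 11/3) = 0*(1/3) = 0)
T*m(57, 104) = 0*(104*(104 + sqrt(2))) = 0*(10816 + 104*sqrt(2)) = 0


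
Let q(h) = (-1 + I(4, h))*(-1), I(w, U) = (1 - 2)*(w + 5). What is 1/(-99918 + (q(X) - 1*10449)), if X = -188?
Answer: -1/110357 ≈ -9.0615e-6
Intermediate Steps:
I(w, U) = -5 - w (I(w, U) = -(5 + w) = -5 - w)
q(h) = 10 (q(h) = (-1 + (-5 - 1*4))*(-1) = (-1 + (-5 - 4))*(-1) = (-1 - 9)*(-1) = -10*(-1) = 10)
1/(-99918 + (q(X) - 1*10449)) = 1/(-99918 + (10 - 1*10449)) = 1/(-99918 + (10 - 10449)) = 1/(-99918 - 10439) = 1/(-110357) = -1/110357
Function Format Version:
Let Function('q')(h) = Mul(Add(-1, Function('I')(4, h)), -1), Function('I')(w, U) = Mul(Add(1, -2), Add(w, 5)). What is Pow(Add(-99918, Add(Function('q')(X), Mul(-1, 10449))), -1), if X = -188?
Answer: Rational(-1, 110357) ≈ -9.0615e-6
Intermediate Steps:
Function('I')(w, U) = Add(-5, Mul(-1, w)) (Function('I')(w, U) = Mul(-1, Add(5, w)) = Add(-5, Mul(-1, w)))
Function('q')(h) = 10 (Function('q')(h) = Mul(Add(-1, Add(-5, Mul(-1, 4))), -1) = Mul(Add(-1, Add(-5, -4)), -1) = Mul(Add(-1, -9), -1) = Mul(-10, -1) = 10)
Pow(Add(-99918, Add(Function('q')(X), Mul(-1, 10449))), -1) = Pow(Add(-99918, Add(10, Mul(-1, 10449))), -1) = Pow(Add(-99918, Add(10, -10449)), -1) = Pow(Add(-99918, -10439), -1) = Pow(-110357, -1) = Rational(-1, 110357)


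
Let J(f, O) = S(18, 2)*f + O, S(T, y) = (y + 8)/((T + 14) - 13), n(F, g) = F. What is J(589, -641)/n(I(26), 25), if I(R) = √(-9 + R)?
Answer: -331*√17/17 ≈ -80.279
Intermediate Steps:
S(T, y) = (8 + y)/(1 + T) (S(T, y) = (8 + y)/((14 + T) - 13) = (8 + y)/(1 + T))
J(f, O) = O + 10*f/19 (J(f, O) = ((8 + 2)/(1 + 18))*f + O = (10/19)*f + O = ((1/19)*10)*f + O = 10*f/19 + O = O + 10*f/19)
J(589, -641)/n(I(26), 25) = (-641 + (10/19)*589)/(√(-9 + 26)) = (-641 + 310)/(√17) = -331*√17/17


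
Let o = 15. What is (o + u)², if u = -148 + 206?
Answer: 5329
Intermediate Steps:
u = 58
(o + u)² = (15 + 58)² = 73² = 5329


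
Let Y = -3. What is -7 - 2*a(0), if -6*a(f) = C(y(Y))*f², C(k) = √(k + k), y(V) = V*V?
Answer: -7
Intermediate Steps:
y(V) = V²
C(k) = √2*√k (C(k) = √(2*k) = √2*√k)
a(f) = -√2*f²/2 (a(f) = -√2*√((-3)²)*f²/6 = -√2*√9*f²/6 = -√2*3*f²/6 = -3*√2*f²/6 = -√2*f²/2)
-7 - 2*a(0) = -7 - (-1)*√2*0² = -7 - (-1)*√2*0 = -7 - 2*0 = -7 + 0 = -7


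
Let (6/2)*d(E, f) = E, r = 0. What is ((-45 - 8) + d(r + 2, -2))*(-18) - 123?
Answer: 819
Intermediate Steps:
d(E, f) = E/3
((-45 - 8) + d(r + 2, -2))*(-18) - 123 = ((-45 - 8) + (0 + 2)/3)*(-18) - 123 = (-53 + (1/3)*2)*(-18) - 123 = (-53 + 2/3)*(-18) - 123 = -157/3*(-18) - 123 = 942 - 123 = 819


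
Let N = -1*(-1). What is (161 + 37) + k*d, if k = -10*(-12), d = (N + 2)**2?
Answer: 1278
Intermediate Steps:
N = 1
d = 9 (d = (1 + 2)**2 = 3**2 = 9)
k = 120
(161 + 37) + k*d = (161 + 37) + 120*9 = 198 + 1080 = 1278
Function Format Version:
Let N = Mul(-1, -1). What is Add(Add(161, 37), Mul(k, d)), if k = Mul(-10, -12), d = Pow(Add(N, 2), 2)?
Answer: 1278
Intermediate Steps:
N = 1
d = 9 (d = Pow(Add(1, 2), 2) = Pow(3, 2) = 9)
k = 120
Add(Add(161, 37), Mul(k, d)) = Add(Add(161, 37), Mul(120, 9)) = Add(198, 1080) = 1278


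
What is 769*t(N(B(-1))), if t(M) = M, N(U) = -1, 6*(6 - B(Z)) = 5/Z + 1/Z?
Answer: -769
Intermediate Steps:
B(Z) = 6 - 1/Z (B(Z) = 6 - (5/Z + 1/Z)/6 = 6 - 1/Z)
769*t(N(B(-1))) = 769*(-1) = -769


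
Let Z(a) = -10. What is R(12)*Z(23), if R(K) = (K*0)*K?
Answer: 0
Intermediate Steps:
R(K) = 0 (R(K) = 0*K = 0)
R(12)*Z(23) = 0*(-10) = 0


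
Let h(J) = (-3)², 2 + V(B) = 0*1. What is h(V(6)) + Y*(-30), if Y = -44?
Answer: 1329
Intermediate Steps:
V(B) = -2 (V(B) = -2 + 0*1 = -2 + 0 = -2)
h(J) = 9
h(V(6)) + Y*(-30) = 9 - 44*(-30) = 9 + 1320 = 1329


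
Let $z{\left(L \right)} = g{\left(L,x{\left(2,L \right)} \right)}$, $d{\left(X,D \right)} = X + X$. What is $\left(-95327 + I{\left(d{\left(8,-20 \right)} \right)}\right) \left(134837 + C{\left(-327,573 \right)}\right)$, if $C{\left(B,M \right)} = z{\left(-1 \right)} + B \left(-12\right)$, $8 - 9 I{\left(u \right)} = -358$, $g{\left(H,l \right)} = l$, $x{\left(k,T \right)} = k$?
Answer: $- \frac{39666652417}{3} \approx -1.3222 \cdot 10^{10}$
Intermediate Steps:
$d{\left(X,D \right)} = 2 X$
$z{\left(L \right)} = 2$
$I{\left(u \right)} = \frac{122}{3}$ ($I{\left(u \right)} = \frac{8}{9} - - \frac{358}{9} = \frac{8}{9} + \frac{358}{9} = \frac{122}{3}$)
$C{\left(B,M \right)} = 2 - 12 B$ ($C{\left(B,M \right)} = 2 + B \left(-12\right) = 2 - 12 B$)
$\left(-95327 + I{\left(d{\left(8,-20 \right)} \right)}\right) \left(134837 + C{\left(-327,573 \right)}\right) = \left(-95327 + \frac{122}{3}\right) \left(134837 + \left(2 - -3924\right)\right) = - \frac{285859 \left(134837 + \left(2 + 3924\right)\right)}{3} = - \frac{285859 \left(134837 + 3926\right)}{3} = \left(- \frac{285859}{3}\right) 138763 = - \frac{39666652417}{3}$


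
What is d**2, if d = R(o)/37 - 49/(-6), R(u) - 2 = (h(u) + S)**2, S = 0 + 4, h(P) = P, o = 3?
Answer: 4490161/49284 ≈ 91.108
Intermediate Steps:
S = 4
R(u) = 2 + (4 + u)**2 (R(u) = 2 + (u + 4)**2 = 2 + (4 + u)**2)
d = 2119/222 (d = (2 + (4 + 3)**2)/37 - 49/(-6) = (2 + 7**2)*(1/37) - 49*(-1/6) = (2 + 49)*(1/37) + 49/6 = 51*(1/37) + 49/6 = 51/37 + 49/6 = 2119/222 ≈ 9.5450)
d**2 = (2119/222)**2 = 4490161/49284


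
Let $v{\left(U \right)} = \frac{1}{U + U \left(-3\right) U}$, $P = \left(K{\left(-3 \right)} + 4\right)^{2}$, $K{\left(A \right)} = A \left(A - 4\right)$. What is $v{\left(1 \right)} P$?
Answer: $- \frac{625}{2} \approx -312.5$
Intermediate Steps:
$K{\left(A \right)} = A \left(-4 + A\right)$
$P = 625$ ($P = \left(- 3 \left(-4 - 3\right) + 4\right)^{2} = \left(\left(-3\right) \left(-7\right) + 4\right)^{2} = \left(21 + 4\right)^{2} = 25^{2} = 625$)
$v{\left(U \right)} = \frac{1}{U - 3 U^{2}}$ ($v{\left(U \right)} = \frac{1}{U + - 3 U U} = \frac{1}{U - 3 U^{2}}$)
$v{\left(1 \right)} P = - \frac{1}{1 \left(-1 + 3 \cdot 1\right)} 625 = \left(-1\right) 1 \frac{1}{-1 + 3} \cdot 625 = \left(-1\right) 1 \cdot \frac{1}{2} \cdot 625 = \left(- \frac{1}{2}\right) 625 = - \frac{625}{2}$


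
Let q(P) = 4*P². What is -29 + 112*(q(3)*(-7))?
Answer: -28253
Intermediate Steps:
-29 + 112*(q(3)*(-7)) = -29 + 112*((4*3²)*(-7)) = -29 + 112*((4*9)*(-7)) = -29 + 112*(36*(-7)) = -29 + 112*(-252) = -29 - 28224 = -28253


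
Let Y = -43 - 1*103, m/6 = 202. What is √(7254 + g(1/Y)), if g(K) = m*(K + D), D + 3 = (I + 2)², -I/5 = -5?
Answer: 4*√295478961/73 ≈ 941.89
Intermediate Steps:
m = 1212 (m = 6*202 = 1212)
I = 25 (I = -5*(-5) = 25)
Y = -146 (Y = -43 - 103 = -146)
D = 726 (D = -3 + (25 + 2)² = -3 + 27² = -3 + 729 = 726)
g(K) = 879912 + 1212*K (g(K) = 1212*(K + 726) = 1212*(726 + K) = 879912 + 1212*K)
√(7254 + g(1/Y)) = √(7254 + (879912 + 1212/(-146))) = √(7254 + (879912 + 1212*(-1/146))) = √(7254 + (879912 - 606/73)) = √(7254 + 64232970/73) = √(64762512/73) = 4*√295478961/73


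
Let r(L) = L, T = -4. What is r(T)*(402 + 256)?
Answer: -2632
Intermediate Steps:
r(T)*(402 + 256) = -4*(402 + 256) = -4*658 = -2632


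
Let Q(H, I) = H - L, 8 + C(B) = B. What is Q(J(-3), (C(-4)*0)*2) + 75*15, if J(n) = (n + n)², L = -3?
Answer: 1164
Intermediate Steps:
C(B) = -8 + B
J(n) = 4*n² (J(n) = (2*n)² = 4*n²)
Q(H, I) = 3 + H (Q(H, I) = H - 1*(-3) = H + 3 = 3 + H)
Q(J(-3), (C(-4)*0)*2) + 75*15 = (3 + 4*(-3)²) + 75*15 = (3 + 4*9) + 1125 = (3 + 36) + 1125 = 39 + 1125 = 1164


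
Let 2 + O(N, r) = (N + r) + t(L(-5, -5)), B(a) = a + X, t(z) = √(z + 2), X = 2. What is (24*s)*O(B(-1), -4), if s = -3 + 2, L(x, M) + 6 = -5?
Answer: 120 - 72*I ≈ 120.0 - 72.0*I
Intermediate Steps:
L(x, M) = -11 (L(x, M) = -6 - 5 = -11)
t(z) = √(2 + z)
B(a) = 2 + a (B(a) = a + 2 = 2 + a)
s = -1
O(N, r) = -2 + N + r + 3*I (O(N, r) = -2 + ((N + r) + √(2 - 11)) = -2 + ((N + r) + √(-9)) = -2 + ((N + r) + 3*I) = -2 + (N + r + 3*I) = -2 + N + r + 3*I)
(24*s)*O(B(-1), -4) = (24*(-1))*(-2 + (2 - 1) - 4 + 3*I) = -24*(-2 + 1 - 4 + 3*I) = -24*(-5 + 3*I) = 120 - 72*I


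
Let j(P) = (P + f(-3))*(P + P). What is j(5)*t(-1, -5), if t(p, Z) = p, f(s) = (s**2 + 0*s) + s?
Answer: -110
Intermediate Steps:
f(s) = s + s**2 (f(s) = (s**2 + 0) + s = s**2 + s = s + s**2)
j(P) = 2*P*(6 + P) (j(P) = (P - 3*(1 - 3))*(P + P) = (P - 3*(-2))*(2*P) = (P + 6)*(2*P) = (6 + P)*(2*P) = 2*P*(6 + P))
j(5)*t(-1, -5) = (2*5*(6 + 5))*(-1) = (2*5*11)*(-1) = 110*(-1) = -110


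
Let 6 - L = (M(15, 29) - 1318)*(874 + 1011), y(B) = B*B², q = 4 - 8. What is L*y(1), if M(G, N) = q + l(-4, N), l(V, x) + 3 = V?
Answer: 2505171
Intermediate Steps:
l(V, x) = -3 + V
q = -4
M(G, N) = -11 (M(G, N) = -4 + (-3 - 4) = -4 - 7 = -11)
y(B) = B³
L = 2505171 (L = 6 - (-11 - 1318)*(874 + 1011) = 6 - (-1329)*1885 = 6 - 1*(-2505165) = 6 + 2505165 = 2505171)
L*y(1) = 2505171*1³ = 2505171*1 = 2505171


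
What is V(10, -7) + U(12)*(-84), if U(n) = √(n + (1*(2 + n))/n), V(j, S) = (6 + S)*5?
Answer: -5 - 14*√474 ≈ -309.80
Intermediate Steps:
V(j, S) = 30 + 5*S
U(n) = √(n + (2 + n)/n)
V(10, -7) + U(12)*(-84) = (30 + 5*(-7)) + √(1 + 12 + 2/12)*(-84) = (30 - 35) + √(1 + 12 + 2*(1/12))*(-84) = -5 + √(1 + 12 + ⅙)*(-84) = -5 + √(79/6)*(-84) = -5 + (√474/6)*(-84) = -5 - 14*√474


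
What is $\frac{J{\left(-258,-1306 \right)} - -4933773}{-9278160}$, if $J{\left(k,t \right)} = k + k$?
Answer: $- \frac{1644419}{3092720} \approx -0.53171$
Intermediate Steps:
$J{\left(k,t \right)} = 2 k$
$\frac{J{\left(-258,-1306 \right)} - -4933773}{-9278160} = \frac{2 \left(-258\right) - -4933773}{-9278160} = \left(-516 + 4933773\right) \left(- \frac{1}{9278160}\right) = 4933257 \left(- \frac{1}{9278160}\right) = - \frac{1644419}{3092720}$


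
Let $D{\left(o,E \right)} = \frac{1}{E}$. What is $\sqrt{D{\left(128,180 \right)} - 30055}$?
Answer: $\frac{i \sqrt{27049495}}{30} \approx 173.36 i$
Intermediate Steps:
$\sqrt{D{\left(128,180 \right)} - 30055} = \sqrt{\frac{1}{180} - 30055} = \sqrt{- \frac{5409899}{180}} = \frac{i \sqrt{27049495}}{30}$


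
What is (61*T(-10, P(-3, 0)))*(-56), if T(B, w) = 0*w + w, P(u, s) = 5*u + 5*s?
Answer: 51240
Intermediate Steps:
P(u, s) = 5*s + 5*u
T(B, w) = w (T(B, w) = 0 + w = w)
(61*T(-10, P(-3, 0)))*(-56) = (61*(5*0 + 5*(-3)))*(-56) = (61*(0 - 15))*(-56) = (61*(-15))*(-56) = -915*(-56) = 51240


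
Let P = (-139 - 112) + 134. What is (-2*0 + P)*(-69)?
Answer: 8073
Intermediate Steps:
P = -117 (P = -251 + 134 = -117)
(-2*0 + P)*(-69) = (-2*0 - 117)*(-69) = (0 - 117)*(-69) = -117*(-69) = 8073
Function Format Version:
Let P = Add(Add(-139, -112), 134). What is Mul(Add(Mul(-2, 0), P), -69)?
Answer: 8073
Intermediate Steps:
P = -117 (P = Add(-251, 134) = -117)
Mul(Add(Mul(-2, 0), P), -69) = Mul(Add(Mul(-2, 0), -117), -69) = Mul(Add(0, -117), -69) = Mul(-117, -69) = 8073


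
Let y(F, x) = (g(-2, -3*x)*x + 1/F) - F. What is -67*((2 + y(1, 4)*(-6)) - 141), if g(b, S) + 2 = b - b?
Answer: 6097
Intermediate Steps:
g(b, S) = -2 (g(b, S) = -2 + (b - b) = -2 + 0 = -2)
y(F, x) = 1/F - F - 2*x (y(F, x) = (-2*x + 1/F) - F = (1/F - 2*x) - F = 1/F - F - 2*x)
-67*((2 + y(1, 4)*(-6)) - 141) = -67*((2 + (1/1 - 1*1 - 2*4)*(-6)) - 141) = -67*((2 + (1 - 1 - 8)*(-6)) - 141) = -67*((2 - 8*(-6)) - 141) = -67*((2 + 48) - 141) = -67*(50 - 141) = -67*(-91) = 6097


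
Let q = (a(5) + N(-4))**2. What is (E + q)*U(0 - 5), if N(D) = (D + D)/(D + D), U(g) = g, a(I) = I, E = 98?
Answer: -670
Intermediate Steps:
N(D) = 1 (N(D) = (2*D)/((2*D)) = (2*D)*(1/(2*D)) = 1)
q = 36 (q = (5 + 1)**2 = 6**2 = 36)
(E + q)*U(0 - 5) = (98 + 36)*(0 - 5) = 134*(-5) = -670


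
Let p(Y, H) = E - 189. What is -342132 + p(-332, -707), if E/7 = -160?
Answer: -343441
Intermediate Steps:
E = -1120 (E = 7*(-160) = -1120)
p(Y, H) = -1309 (p(Y, H) = -1120 - 189 = -1309)
-342132 + p(-332, -707) = -342132 - 1309 = -343441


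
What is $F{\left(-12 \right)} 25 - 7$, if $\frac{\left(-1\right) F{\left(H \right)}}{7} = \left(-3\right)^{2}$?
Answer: $-1582$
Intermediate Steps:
$F{\left(H \right)} = -63$ ($F{\left(H \right)} = - 7 \left(-3\right)^{2} = \left(-7\right) 9 = -63$)
$F{\left(-12 \right)} 25 - 7 = \left(-63\right) 25 - 7 = -1575 - 7 = -1582$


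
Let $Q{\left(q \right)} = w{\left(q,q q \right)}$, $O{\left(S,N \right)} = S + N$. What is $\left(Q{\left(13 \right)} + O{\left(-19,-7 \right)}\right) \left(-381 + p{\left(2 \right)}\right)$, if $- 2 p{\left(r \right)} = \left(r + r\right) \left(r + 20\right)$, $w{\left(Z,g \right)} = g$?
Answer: $-60775$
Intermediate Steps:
$O{\left(S,N \right)} = N + S$
$Q{\left(q \right)} = q^{2}$ ($Q{\left(q \right)} = q q = q^{2}$)
$p{\left(r \right)} = - r \left(20 + r\right)$ ($p{\left(r \right)} = - \frac{\left(r + r\right) \left(r + 20\right)}{2} = - \frac{2 r \left(20 + r\right)}{2} = - r \left(20 + r\right)$)
$\left(Q{\left(13 \right)} + O{\left(-19,-7 \right)}\right) \left(-381 + p{\left(2 \right)}\right) = \left(13^{2} - 26\right) \left(-381 - 2 \left(20 + 2\right)\right) = \left(169 - 26\right) \left(-381 - 2 \cdot 22\right) = 143 \left(-381 - 44\right) = 143 \left(-425\right) = -60775$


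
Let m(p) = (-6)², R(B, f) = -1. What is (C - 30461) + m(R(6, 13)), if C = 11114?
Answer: -19311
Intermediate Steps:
m(p) = 36
(C - 30461) + m(R(6, 13)) = (11114 - 30461) + 36 = -19347 + 36 = -19311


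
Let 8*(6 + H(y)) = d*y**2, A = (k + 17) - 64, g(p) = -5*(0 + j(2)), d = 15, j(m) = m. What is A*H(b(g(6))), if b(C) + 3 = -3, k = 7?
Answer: -2460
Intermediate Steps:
g(p) = -10 (g(p) = -5*(0 + 2) = -5*2 = -10)
b(C) = -6 (b(C) = -3 - 3 = -6)
A = -40 (A = (7 + 17) - 64 = 24 - 64 = -40)
H(y) = -6 + 15*y**2/8 (H(y) = -6 + (15*y**2)/8 = -6 + 15*y**2/8)
A*H(b(g(6))) = -40*(-6 + (15/8)*(-6)**2) = -40*(-6 + (15/8)*36) = -40*(-6 + 135/2) = -40*123/2 = -2460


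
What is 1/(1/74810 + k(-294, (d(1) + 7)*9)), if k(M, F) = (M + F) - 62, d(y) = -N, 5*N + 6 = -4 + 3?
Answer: -74810/20976723 ≈ -0.0035663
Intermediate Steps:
N = -7/5 (N = -6/5 + (-4 + 3)/5 = -6/5 + (⅕)*(-1) = -6/5 - ⅕ = -7/5 ≈ -1.4000)
d(y) = 7/5 (d(y) = -1*(-7/5) = 7/5)
k(M, F) = -62 + F + M (k(M, F) = (F + M) - 62 = -62 + F + M)
1/(1/74810 + k(-294, (d(1) + 7)*9)) = 1/(1/74810 + (-62 + (7/5 + 7)*9 - 294)) = 1/(1/74810 + (-62 + (42/5)*9 - 294)) = 1/(1/74810 + (-62 + 378/5 - 294)) = 1/(1/74810 - 1402/5) = 1/(-20976723/74810) = -74810/20976723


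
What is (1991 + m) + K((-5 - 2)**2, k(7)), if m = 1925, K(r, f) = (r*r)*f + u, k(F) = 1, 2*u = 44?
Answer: 6339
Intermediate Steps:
u = 22 (u = (1/2)*44 = 22)
K(r, f) = 22 + f*r**2 (K(r, f) = (r*r)*f + 22 = r**2*f + 22 = f*r**2 + 22 = 22 + f*r**2)
(1991 + m) + K((-5 - 2)**2, k(7)) = (1991 + 1925) + (22 + 1*((-5 - 2)**2)**2) = 3916 + (22 + 1*((-7)**2)**2) = 3916 + (22 + 1*49**2) = 3916 + (22 + 1*2401) = 3916 + (22 + 2401) = 3916 + 2423 = 6339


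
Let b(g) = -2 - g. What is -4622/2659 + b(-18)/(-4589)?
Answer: -21252902/12202151 ≈ -1.7417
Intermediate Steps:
-4622/2659 + b(-18)/(-4589) = -4622/2659 + (-2 - 1*(-18))/(-4589) = -4622*1/2659 + (-2 + 18)*(-1/4589) = -4622/2659 + 16*(-1/4589) = -4622/2659 - 16/4589 = -21252902/12202151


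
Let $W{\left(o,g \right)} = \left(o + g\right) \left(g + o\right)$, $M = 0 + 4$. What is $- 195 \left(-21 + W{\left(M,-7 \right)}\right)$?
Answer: $2340$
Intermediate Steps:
$M = 4$
$W{\left(o,g \right)} = \left(g + o\right)^{2}$ ($W{\left(o,g \right)} = \left(g + o\right) \left(g + o\right) = \left(g + o\right)^{2}$)
$- 195 \left(-21 + W{\left(M,-7 \right)}\right) = - 195 \left(-21 + \left(-7 + 4\right)^{2}\right) = - 195 \left(-21 + \left(-3\right)^{2}\right) = - 195 \left(-21 + 9\right) = \left(-195\right) \left(-12\right) = 2340$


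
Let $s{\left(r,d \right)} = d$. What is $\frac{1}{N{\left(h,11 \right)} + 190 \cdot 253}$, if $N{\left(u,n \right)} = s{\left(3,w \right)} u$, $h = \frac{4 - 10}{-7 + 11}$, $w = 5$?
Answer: $\frac{2}{96125} \approx 2.0806 \cdot 10^{-5}$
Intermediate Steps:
$h = - \frac{3}{2}$ ($h = - \frac{6}{4} = \left(-6\right) \frac{1}{4} = - \frac{3}{2} \approx -1.5$)
$N{\left(u,n \right)} = 5 u$
$\frac{1}{N{\left(h,11 \right)} + 190 \cdot 253} = \frac{1}{5 \left(- \frac{3}{2}\right) + 190 \cdot 253} = \frac{1}{- \frac{15}{2} + 48070} = \frac{1}{\frac{96125}{2}} = \frac{2}{96125}$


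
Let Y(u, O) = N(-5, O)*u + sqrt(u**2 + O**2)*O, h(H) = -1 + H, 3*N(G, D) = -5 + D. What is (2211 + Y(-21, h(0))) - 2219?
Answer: 34 - sqrt(442) ≈ 12.976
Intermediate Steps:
N(G, D) = -5/3 + D/3 (N(G, D) = (-5 + D)/3 = -5/3 + D/3)
Y(u, O) = O*sqrt(O**2 + u**2) + u*(-5/3 + O/3) (Y(u, O) = (-5/3 + O/3)*u + sqrt(u**2 + O**2)*O = u*(-5/3 + O/3) + sqrt(O**2 + u**2)*O = u*(-5/3 + O/3) + O*sqrt(O**2 + u**2) = O*sqrt(O**2 + u**2) + u*(-5/3 + O/3))
(2211 + Y(-21, h(0))) - 2219 = (2211 + ((-1 + 0)*sqrt((-1 + 0)**2 + (-21)**2) + (1/3)*(-21)*(-5 + (-1 + 0)))) - 2219 = (2211 + (-sqrt((-1)**2 + 441) + (1/3)*(-21)*(-5 - 1))) - 2219 = (2211 + (-sqrt(1 + 441) + (1/3)*(-21)*(-6))) - 2219 = (2211 + (-sqrt(442) + 42)) - 2219 = (2211 + (42 - sqrt(442))) - 2219 = (2253 - sqrt(442)) - 2219 = 34 - sqrt(442)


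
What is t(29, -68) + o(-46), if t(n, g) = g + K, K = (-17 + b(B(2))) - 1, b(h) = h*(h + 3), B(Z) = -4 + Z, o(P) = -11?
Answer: -99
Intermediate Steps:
b(h) = h*(3 + h)
K = -20 (K = (-17 + (-4 + 2)*(3 + (-4 + 2))) - 1 = (-17 - 2*(3 - 2)) - 1 = (-17 - 2*1) - 1 = (-17 - 2) - 1 = -19 - 1 = -20)
t(n, g) = -20 + g (t(n, g) = g - 20 = -20 + g)
t(29, -68) + o(-46) = (-20 - 68) - 11 = -88 - 11 = -99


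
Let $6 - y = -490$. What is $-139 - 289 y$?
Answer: $-143483$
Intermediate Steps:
$y = 496$ ($y = 6 - -490 = 6 + 490 = 496$)
$-139 - 289 y = -139 - 143344 = -143483$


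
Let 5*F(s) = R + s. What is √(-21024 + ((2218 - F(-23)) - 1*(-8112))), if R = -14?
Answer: 3*I*√29685/5 ≈ 103.38*I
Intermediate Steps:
F(s) = -14/5 + s/5 (F(s) = (-14 + s)/5 = -14/5 + s/5)
√(-21024 + ((2218 - F(-23)) - 1*(-8112))) = √(-21024 + ((2218 - (-14/5 + (⅕)*(-23))) - 1*(-8112))) = √(-21024 + ((2218 - (-14/5 - 23/5)) + 8112)) = √(-21024 + ((2218 - 1*(-37/5)) + 8112)) = √(-21024 + ((2218 + 37/5) + 8112)) = √(-21024 + (11127/5 + 8112)) = √(-21024 + 51687/5) = √(-53433/5) = 3*I*√29685/5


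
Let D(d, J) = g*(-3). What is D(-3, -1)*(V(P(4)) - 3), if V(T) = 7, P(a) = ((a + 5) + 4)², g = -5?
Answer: 60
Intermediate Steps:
D(d, J) = 15 (D(d, J) = -5*(-3) = 15)
P(a) = (9 + a)² (P(a) = ((5 + a) + 4)² = (9 + a)²)
D(-3, -1)*(V(P(4)) - 3) = 15*(7 - 3) = 15*4 = 60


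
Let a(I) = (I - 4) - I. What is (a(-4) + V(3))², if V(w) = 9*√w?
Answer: 259 - 72*√3 ≈ 134.29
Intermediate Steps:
a(I) = -4 (a(I) = (-4 + I) - I = -4)
(a(-4) + V(3))² = (-4 + 9*√3)²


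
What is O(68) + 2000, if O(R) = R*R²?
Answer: 316432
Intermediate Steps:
O(R) = R³
O(68) + 2000 = 68³ + 2000 = 314432 + 2000 = 316432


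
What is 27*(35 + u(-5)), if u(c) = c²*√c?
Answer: 945 + 675*I*√5 ≈ 945.0 + 1509.3*I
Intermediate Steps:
u(c) = c^(5/2)
27*(35 + u(-5)) = 27*(35 + (-5)^(5/2)) = 27*(35 + 25*I*√5) = 945 + 675*I*√5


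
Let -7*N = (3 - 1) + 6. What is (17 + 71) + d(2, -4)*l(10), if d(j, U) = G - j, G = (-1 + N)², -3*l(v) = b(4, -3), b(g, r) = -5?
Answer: 13571/147 ≈ 92.320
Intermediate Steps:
N = -8/7 (N = -((3 - 1) + 6)/7 = -(2 + 6)/7 = -⅐*8 = -8/7 ≈ -1.1429)
l(v) = 5/3 (l(v) = -⅓*(-5) = 5/3)
G = 225/49 (G = (-1 - 8/7)² = (-15/7)² = 225/49 ≈ 4.5918)
d(j, U) = 225/49 - j
(17 + 71) + d(2, -4)*l(10) = (17 + 71) + (225/49 - 1*2)*(5/3) = 88 + (225/49 - 2)*(5/3) = 88 + (127/49)*(5/3) = 88 + 635/147 = 13571/147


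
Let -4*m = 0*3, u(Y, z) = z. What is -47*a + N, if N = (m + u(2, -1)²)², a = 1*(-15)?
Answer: 706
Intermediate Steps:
m = 0 (m = -0*3 = -¼*0 = 0)
a = -15
N = 1 (N = (0 + (-1)²)² = (0 + 1)² = 1² = 1)
-47*a + N = -47*(-15) + 1 = 705 + 1 = 706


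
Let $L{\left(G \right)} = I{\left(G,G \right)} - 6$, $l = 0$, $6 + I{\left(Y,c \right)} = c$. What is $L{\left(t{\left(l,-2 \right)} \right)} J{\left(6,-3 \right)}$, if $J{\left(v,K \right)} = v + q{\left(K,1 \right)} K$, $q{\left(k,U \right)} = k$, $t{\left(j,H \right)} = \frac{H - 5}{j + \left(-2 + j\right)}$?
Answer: $- \frac{255}{2} \approx -127.5$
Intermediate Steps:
$I{\left(Y,c \right)} = -6 + c$
$t{\left(j,H \right)} = \frac{-5 + H}{-2 + 2 j}$
$L{\left(G \right)} = -12 + G$ ($L{\left(G \right)} = \left(-6 + G\right) - 6 = -12 + G$)
$J{\left(v,K \right)} = v + K^{2}$ ($J{\left(v,K \right)} = v + K K = v + K^{2}$)
$L{\left(t{\left(l,-2 \right)} \right)} J{\left(6,-3 \right)} = \left(-12 + \frac{-5 - 2}{2 \left(-1 + 0\right)}\right) \left(6 + \left(-3\right)^{2}\right) = \left(-12 + \frac{1}{2} \frac{1}{-1} \left(-7\right)\right) \left(6 + 9\right) = \left(-12 + \frac{1}{2} \left(-1\right) \left(-7\right)\right) 15 = \left(-12 + \frac{7}{2}\right) 15 = \left(- \frac{17}{2}\right) 15 = - \frac{255}{2}$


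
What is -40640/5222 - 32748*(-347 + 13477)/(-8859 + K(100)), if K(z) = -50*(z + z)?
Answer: 1122297802760/49240849 ≈ 22792.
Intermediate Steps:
K(z) = -100*z
-40640/5222 - 32748*(-347 + 13477)/(-8859 + K(100)) = -40640/5222 - 32748*(-347 + 13477)/(-8859 - 100*100) = -40640*1/5222 - 32748*13130/(-8859 - 10000) = -20320/2611 - 32748/((-18859*1/13130)) = -20320/2611 - 32748/(-18859/13130) = -20320/2611 - 32748*(-13130/18859) = -20320/2611 + 429981240/18859 = 1122297802760/49240849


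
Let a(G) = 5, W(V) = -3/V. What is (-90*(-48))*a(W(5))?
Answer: 21600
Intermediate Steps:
(-90*(-48))*a(W(5)) = -90*(-48)*5 = 4320*5 = 21600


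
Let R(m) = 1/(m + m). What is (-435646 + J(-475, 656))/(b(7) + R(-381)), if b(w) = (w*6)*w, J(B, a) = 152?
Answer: -331846428/224027 ≈ -1481.3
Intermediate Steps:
b(w) = 6*w**2 (b(w) = (6*w)*w = 6*w**2)
R(m) = 1/(2*m)
(-435646 + J(-475, 656))/(b(7) + R(-381)) = (-435646 + 152)/(6*7**2 + (1/2)/(-381)) = -435494/(6*49 + (1/2)*(-1/381)) = -435494/(294 - 1/762) = -435494/224027/762 = -435494*762/224027 = -331846428/224027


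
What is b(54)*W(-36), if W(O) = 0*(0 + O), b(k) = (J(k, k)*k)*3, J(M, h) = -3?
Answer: 0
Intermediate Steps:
b(k) = -9*k (b(k) = -3*k*3 = -9*k)
W(O) = 0 (W(O) = 0*O = 0)
b(54)*W(-36) = -9*54*0 = -486*0 = 0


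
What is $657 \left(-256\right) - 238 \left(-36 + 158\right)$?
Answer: $-197228$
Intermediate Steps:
$657 \left(-256\right) - 238 \left(-36 + 158\right) = -168192 - 238 \cdot 122 = -168192 - 29036 = -197228$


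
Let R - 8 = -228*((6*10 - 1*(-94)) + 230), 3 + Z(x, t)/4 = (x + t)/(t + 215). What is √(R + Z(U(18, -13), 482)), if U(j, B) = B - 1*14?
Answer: 2*I*√10633556066/697 ≈ 295.89*I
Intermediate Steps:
U(j, B) = -14 + B (U(j, B) = B - 14 = -14 + B)
Z(x, t) = -12 + 4*(t + x)/(215 + t) (Z(x, t) = -12 + 4*((x + t)/(t + 215)) = -12 + 4*((t + x)/(215 + t)) = -12 + 4*(t + x)/(215 + t))
R = -87544 (R = 8 - 228*((6*10 - 1*(-94)) + 230) = 8 - 228*((60 + 94) + 230) = 8 - 228*(154 + 230) = 8 - 228*384 = 8 - 87552 = -87544)
√(R + Z(U(18, -13), 482)) = √(-87544 + 4*(-645 + (-14 - 13) - 2*482)/(215 + 482)) = √(-87544 + 4*(-645 - 27 - 964)/697) = √(-87544 + 4*(1/697)*(-1636)) = √(-87544 - 6544/697) = √(-61024712/697) = 2*I*√10633556066/697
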